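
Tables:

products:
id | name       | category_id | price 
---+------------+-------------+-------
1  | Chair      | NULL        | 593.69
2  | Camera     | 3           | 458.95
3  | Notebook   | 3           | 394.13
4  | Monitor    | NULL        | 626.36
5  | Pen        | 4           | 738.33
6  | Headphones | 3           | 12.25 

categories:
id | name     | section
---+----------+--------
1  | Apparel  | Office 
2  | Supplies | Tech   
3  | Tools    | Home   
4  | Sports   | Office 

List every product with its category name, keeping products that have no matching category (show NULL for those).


LEFT JOIN keeps every row from products (the left table); where category_id has no match in categories, the category columns become NULL. Walk through each product:
  - product 1 (Chair): category_id=NULL, no match -> kept with NULL
  - product 2 (Camera): category_id=3 -> matches Tools
  - product 3 (Notebook): category_id=3 -> matches Tools
  - product 4 (Monitor): category_id=NULL, no match -> kept with NULL
  - product 5 (Pen): category_id=4 -> matches Sports
  - product 6 (Headphones): category_id=3 -> matches Tools
All 6 rows appear; 2 have NULL category.

SQL:
SELECT a.name, b.name AS category
FROM products a
LEFT JOIN categories b ON a.category_id = b.id

Result:
name       | category
-----------+---------
Chair      | NULL    
Camera     | Tools   
Notebook   | Tools   
Monitor    | NULL    
Pen        | Sports  
Headphones | Tools   


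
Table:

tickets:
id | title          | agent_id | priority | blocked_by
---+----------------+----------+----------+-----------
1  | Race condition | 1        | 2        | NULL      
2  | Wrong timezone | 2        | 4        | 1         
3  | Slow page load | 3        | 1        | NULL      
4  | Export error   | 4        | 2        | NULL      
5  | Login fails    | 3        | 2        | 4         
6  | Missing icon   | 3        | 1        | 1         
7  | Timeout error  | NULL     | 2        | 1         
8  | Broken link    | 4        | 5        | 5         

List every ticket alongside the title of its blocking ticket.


This is a self-join: tickets is joined to a second copy of itself, matching each row's blocked_by to another row's id. Use LEFT JOIN so rows with blocked_by=NULL are kept.
  - ticket 1 (Race condition): blocked_by=NULL -> NULL
  - ticket 2 (Wrong timezone): blocked_by=1 -> Race condition
  - ticket 3 (Slow page load): blocked_by=NULL -> NULL
  - ticket 4 (Export error): blocked_by=NULL -> NULL
  - ticket 5 (Login fails): blocked_by=4 -> Export error
  - ticket 6 (Missing icon): blocked_by=1 -> Race condition
  - ticket 7 (Timeout error): blocked_by=1 -> Race condition
  - ticket 8 (Broken link): blocked_by=5 -> Login fails

SQL:
SELECT a.title AS item, b.title AS blocked_by
FROM tickets a
LEFT JOIN tickets b ON a.blocked_by = b.id

Result:
item           | blocked_by    
---------------+---------------
Race condition | NULL          
Wrong timezone | Race condition
Slow page load | NULL          
Export error   | NULL          
Login fails    | Export error  
Missing icon   | Race condition
Timeout error  | Race condition
Broken link    | Login fails   


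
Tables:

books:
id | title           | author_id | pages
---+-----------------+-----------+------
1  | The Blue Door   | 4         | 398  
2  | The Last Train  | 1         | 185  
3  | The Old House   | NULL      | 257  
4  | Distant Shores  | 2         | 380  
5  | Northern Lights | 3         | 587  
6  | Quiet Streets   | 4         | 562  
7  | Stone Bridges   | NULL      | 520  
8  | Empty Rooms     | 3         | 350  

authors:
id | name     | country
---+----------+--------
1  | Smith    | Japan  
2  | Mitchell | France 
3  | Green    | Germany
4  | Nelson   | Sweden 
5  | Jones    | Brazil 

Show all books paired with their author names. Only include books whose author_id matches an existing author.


INNER JOIN keeps only books rows whose author_id matches an id in authors. Walk through each book:
  - book 1 (The Blue Door): author_id=4 -> matches Nelson
  - book 2 (The Last Train): author_id=1 -> matches Smith
  - book 3 (The Old House): author_id=NULL, no match -> dropped
  - book 4 (Distant Shores): author_id=2 -> matches Mitchell
  - book 5 (Northern Lights): author_id=3 -> matches Green
  - book 6 (Quiet Streets): author_id=4 -> matches Nelson
  - book 7 (Stone Bridges): author_id=NULL, no match -> dropped
  - book 8 (Empty Rooms): author_id=3 -> matches Green
So 2 of 8 rows are dropped.

SQL:
SELECT a.title, b.name AS author
FROM books a
INNER JOIN authors b ON a.author_id = b.id

Result:
title           | author  
----------------+---------
The Blue Door   | Nelson  
The Last Train  | Smith   
Distant Shores  | Mitchell
Northern Lights | Green   
Quiet Streets   | Nelson  
Empty Rooms     | Green   


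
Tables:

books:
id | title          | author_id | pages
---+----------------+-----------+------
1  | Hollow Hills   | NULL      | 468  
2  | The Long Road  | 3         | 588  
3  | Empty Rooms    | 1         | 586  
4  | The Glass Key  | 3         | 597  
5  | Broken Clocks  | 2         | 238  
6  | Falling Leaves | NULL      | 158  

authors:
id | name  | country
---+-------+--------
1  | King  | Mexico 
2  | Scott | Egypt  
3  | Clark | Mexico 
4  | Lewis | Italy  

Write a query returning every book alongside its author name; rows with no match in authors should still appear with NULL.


LEFT JOIN keeps every row from books (the left table); where author_id has no match in authors, the author columns become NULL. Walk through each book:
  - book 1 (Hollow Hills): author_id=NULL, no match -> kept with NULL
  - book 2 (The Long Road): author_id=3 -> matches Clark
  - book 3 (Empty Rooms): author_id=1 -> matches King
  - book 4 (The Glass Key): author_id=3 -> matches Clark
  - book 5 (Broken Clocks): author_id=2 -> matches Scott
  - book 6 (Falling Leaves): author_id=NULL, no match -> kept with NULL
All 6 rows appear; 2 have NULL author.

SQL:
SELECT a.title, b.name AS author
FROM books a
LEFT JOIN authors b ON a.author_id = b.id

Result:
title          | author
---------------+-------
Hollow Hills   | NULL  
The Long Road  | Clark 
Empty Rooms    | King  
The Glass Key  | Clark 
Broken Clocks  | Scott 
Falling Leaves | NULL  


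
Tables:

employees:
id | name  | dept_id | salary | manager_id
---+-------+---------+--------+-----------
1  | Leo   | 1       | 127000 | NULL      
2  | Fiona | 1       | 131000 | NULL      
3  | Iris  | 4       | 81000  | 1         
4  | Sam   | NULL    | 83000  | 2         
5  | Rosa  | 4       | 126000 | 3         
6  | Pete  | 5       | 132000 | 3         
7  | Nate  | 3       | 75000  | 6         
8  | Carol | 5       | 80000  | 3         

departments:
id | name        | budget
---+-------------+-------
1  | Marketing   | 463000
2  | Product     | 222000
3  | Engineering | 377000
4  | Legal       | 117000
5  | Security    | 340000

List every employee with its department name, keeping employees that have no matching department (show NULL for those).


LEFT JOIN keeps every row from employees (the left table); where dept_id has no match in departments, the department columns become NULL. Walk through each employee:
  - employee 1 (Leo): dept_id=1 -> matches Marketing
  - employee 2 (Fiona): dept_id=1 -> matches Marketing
  - employee 3 (Iris): dept_id=4 -> matches Legal
  - employee 4 (Sam): dept_id=NULL, no match -> kept with NULL
  - employee 5 (Rosa): dept_id=4 -> matches Legal
  - employee 6 (Pete): dept_id=5 -> matches Security
  - employee 7 (Nate): dept_id=3 -> matches Engineering
  - employee 8 (Carol): dept_id=5 -> matches Security
All 8 rows appear; 1 has NULL department.

SQL:
SELECT a.name, b.name AS department
FROM employees a
LEFT JOIN departments b ON a.dept_id = b.id

Result:
name  | department 
------+------------
Leo   | Marketing  
Fiona | Marketing  
Iris  | Legal      
Sam   | NULL       
Rosa  | Legal      
Pete  | Security   
Nate  | Engineering
Carol | Security   


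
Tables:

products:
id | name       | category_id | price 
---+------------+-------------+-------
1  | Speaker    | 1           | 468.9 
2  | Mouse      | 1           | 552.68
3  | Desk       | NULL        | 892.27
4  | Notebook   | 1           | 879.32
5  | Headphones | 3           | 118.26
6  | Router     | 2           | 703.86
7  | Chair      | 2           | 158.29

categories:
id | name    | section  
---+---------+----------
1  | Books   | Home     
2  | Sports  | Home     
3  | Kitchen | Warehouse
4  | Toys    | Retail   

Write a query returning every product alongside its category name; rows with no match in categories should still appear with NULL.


LEFT JOIN keeps every row from products (the left table); where category_id has no match in categories, the category columns become NULL. Walk through each product:
  - product 1 (Speaker): category_id=1 -> matches Books
  - product 2 (Mouse): category_id=1 -> matches Books
  - product 3 (Desk): category_id=NULL, no match -> kept with NULL
  - product 4 (Notebook): category_id=1 -> matches Books
  - product 5 (Headphones): category_id=3 -> matches Kitchen
  - product 6 (Router): category_id=2 -> matches Sports
  - product 7 (Chair): category_id=2 -> matches Sports
All 7 rows appear; 1 has NULL category.

SQL:
SELECT a.name, b.name AS category
FROM products a
LEFT JOIN categories b ON a.category_id = b.id

Result:
name       | category
-----------+---------
Speaker    | Books   
Mouse      | Books   
Desk       | NULL    
Notebook   | Books   
Headphones | Kitchen 
Router     | Sports  
Chair      | Sports  


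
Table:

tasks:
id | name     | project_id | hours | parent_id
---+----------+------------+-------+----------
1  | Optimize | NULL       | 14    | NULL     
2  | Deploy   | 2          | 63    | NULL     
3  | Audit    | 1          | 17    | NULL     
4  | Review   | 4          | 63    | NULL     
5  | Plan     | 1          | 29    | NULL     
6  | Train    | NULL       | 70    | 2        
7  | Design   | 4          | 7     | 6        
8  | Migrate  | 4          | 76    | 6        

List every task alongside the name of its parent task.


This is a self-join: tasks is joined to a second copy of itself, matching each row's parent_id to another row's id. Use LEFT JOIN so rows with parent_id=NULL are kept.
  - task 1 (Optimize): parent_id=NULL -> NULL
  - task 2 (Deploy): parent_id=NULL -> NULL
  - task 3 (Audit): parent_id=NULL -> NULL
  - task 4 (Review): parent_id=NULL -> NULL
  - task 5 (Plan): parent_id=NULL -> NULL
  - task 6 (Train): parent_id=2 -> Deploy
  - task 7 (Design): parent_id=6 -> Train
  - task 8 (Migrate): parent_id=6 -> Train

SQL:
SELECT a.name AS item, b.name AS parent
FROM tasks a
LEFT JOIN tasks b ON a.parent_id = b.id

Result:
item     | parent
---------+-------
Optimize | NULL  
Deploy   | NULL  
Audit    | NULL  
Review   | NULL  
Plan     | NULL  
Train    | Deploy
Design   | Train 
Migrate  | Train 


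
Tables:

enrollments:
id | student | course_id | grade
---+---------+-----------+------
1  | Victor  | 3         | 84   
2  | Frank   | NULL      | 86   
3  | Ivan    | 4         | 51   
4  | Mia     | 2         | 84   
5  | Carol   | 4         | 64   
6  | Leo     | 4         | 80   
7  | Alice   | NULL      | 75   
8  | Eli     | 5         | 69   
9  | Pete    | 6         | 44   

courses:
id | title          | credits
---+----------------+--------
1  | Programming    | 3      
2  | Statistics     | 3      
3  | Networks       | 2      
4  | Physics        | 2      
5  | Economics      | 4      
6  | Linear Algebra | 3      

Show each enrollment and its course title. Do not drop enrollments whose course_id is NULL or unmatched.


LEFT JOIN keeps every row from enrollments (the left table); where course_id has no match in courses, the course columns become NULL. Walk through each enrollment:
  - enrollment 1 (Victor): course_id=3 -> matches Networks
  - enrollment 2 (Frank): course_id=NULL, no match -> kept with NULL
  - enrollment 3 (Ivan): course_id=4 -> matches Physics
  - enrollment 4 (Mia): course_id=2 -> matches Statistics
  - enrollment 5 (Carol): course_id=4 -> matches Physics
  - enrollment 6 (Leo): course_id=4 -> matches Physics
  - enrollment 7 (Alice): course_id=NULL, no match -> kept with NULL
  - enrollment 8 (Eli): course_id=5 -> matches Economics
  - enrollment 9 (Pete): course_id=6 -> matches Linear Algebra
All 9 rows appear; 2 have NULL course.

SQL:
SELECT a.student, b.title AS course
FROM enrollments a
LEFT JOIN courses b ON a.course_id = b.id

Result:
student | course        
--------+---------------
Victor  | Networks      
Frank   | NULL          
Ivan    | Physics       
Mia     | Statistics    
Carol   | Physics       
Leo     | Physics       
Alice   | NULL          
Eli     | Economics     
Pete    | Linear Algebra


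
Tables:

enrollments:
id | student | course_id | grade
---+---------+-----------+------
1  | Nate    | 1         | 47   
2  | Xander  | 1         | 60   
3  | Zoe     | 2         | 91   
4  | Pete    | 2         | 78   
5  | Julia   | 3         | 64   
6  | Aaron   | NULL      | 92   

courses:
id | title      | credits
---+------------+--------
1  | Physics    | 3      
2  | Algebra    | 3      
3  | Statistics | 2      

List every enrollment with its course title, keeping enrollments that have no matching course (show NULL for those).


LEFT JOIN keeps every row from enrollments (the left table); where course_id has no match in courses, the course columns become NULL. Walk through each enrollment:
  - enrollment 1 (Nate): course_id=1 -> matches Physics
  - enrollment 2 (Xander): course_id=1 -> matches Physics
  - enrollment 3 (Zoe): course_id=2 -> matches Algebra
  - enrollment 4 (Pete): course_id=2 -> matches Algebra
  - enrollment 5 (Julia): course_id=3 -> matches Statistics
  - enrollment 6 (Aaron): course_id=NULL, no match -> kept with NULL
All 6 rows appear; 1 has NULL course.

SQL:
SELECT a.student, b.title AS course
FROM enrollments a
LEFT JOIN courses b ON a.course_id = b.id

Result:
student | course    
--------+-----------
Nate    | Physics   
Xander  | Physics   
Zoe     | Algebra   
Pete    | Algebra   
Julia   | Statistics
Aaron   | NULL      


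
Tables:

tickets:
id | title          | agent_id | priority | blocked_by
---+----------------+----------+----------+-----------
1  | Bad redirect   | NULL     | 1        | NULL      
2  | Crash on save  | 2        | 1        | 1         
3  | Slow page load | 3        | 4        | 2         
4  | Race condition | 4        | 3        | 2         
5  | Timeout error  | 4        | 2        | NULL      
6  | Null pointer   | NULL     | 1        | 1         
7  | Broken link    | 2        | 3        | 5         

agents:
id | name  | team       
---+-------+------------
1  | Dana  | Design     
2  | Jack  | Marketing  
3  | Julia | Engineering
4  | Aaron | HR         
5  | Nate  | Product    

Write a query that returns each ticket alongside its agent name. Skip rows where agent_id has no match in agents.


INNER JOIN keeps only tickets rows whose agent_id matches an id in agents. Walk through each ticket:
  - ticket 1 (Bad redirect): agent_id=NULL, no match -> dropped
  - ticket 2 (Crash on save): agent_id=2 -> matches Jack
  - ticket 3 (Slow page load): agent_id=3 -> matches Julia
  - ticket 4 (Race condition): agent_id=4 -> matches Aaron
  - ticket 5 (Timeout error): agent_id=4 -> matches Aaron
  - ticket 6 (Null pointer): agent_id=NULL, no match -> dropped
  - ticket 7 (Broken link): agent_id=2 -> matches Jack
So 2 of 7 rows are dropped.

SQL:
SELECT a.title, b.name AS agent
FROM tickets a
INNER JOIN agents b ON a.agent_id = b.id

Result:
title          | agent
---------------+------
Crash on save  | Jack 
Slow page load | Julia
Race condition | Aaron
Timeout error  | Aaron
Broken link    | Jack 


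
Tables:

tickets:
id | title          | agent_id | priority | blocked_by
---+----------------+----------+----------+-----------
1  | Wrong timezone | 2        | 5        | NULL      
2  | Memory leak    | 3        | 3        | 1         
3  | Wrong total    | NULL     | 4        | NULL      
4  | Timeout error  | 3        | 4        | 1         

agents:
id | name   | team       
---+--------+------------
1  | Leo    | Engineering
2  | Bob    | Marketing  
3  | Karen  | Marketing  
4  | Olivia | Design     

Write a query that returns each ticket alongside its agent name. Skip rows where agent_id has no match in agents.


INNER JOIN keeps only tickets rows whose agent_id matches an id in agents. Walk through each ticket:
  - ticket 1 (Wrong timezone): agent_id=2 -> matches Bob
  - ticket 2 (Memory leak): agent_id=3 -> matches Karen
  - ticket 3 (Wrong total): agent_id=NULL, no match -> dropped
  - ticket 4 (Timeout error): agent_id=3 -> matches Karen
So 1 of 4 rows is dropped.

SQL:
SELECT a.title, b.name AS agent
FROM tickets a
INNER JOIN agents b ON a.agent_id = b.id

Result:
title          | agent
---------------+------
Wrong timezone | Bob  
Memory leak    | Karen
Timeout error  | Karen


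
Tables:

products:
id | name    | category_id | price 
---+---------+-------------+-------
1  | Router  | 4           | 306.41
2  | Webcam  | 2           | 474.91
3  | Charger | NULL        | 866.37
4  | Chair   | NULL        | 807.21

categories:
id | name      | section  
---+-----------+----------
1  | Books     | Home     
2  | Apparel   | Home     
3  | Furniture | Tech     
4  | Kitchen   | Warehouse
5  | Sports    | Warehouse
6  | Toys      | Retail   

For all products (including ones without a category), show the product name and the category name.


LEFT JOIN keeps every row from products (the left table); where category_id has no match in categories, the category columns become NULL. Walk through each product:
  - product 1 (Router): category_id=4 -> matches Kitchen
  - product 2 (Webcam): category_id=2 -> matches Apparel
  - product 3 (Charger): category_id=NULL, no match -> kept with NULL
  - product 4 (Chair): category_id=NULL, no match -> kept with NULL
All 4 rows appear; 2 have NULL category.

SQL:
SELECT a.name, b.name AS category
FROM products a
LEFT JOIN categories b ON a.category_id = b.id

Result:
name    | category
--------+---------
Router  | Kitchen 
Webcam  | Apparel 
Charger | NULL    
Chair   | NULL    


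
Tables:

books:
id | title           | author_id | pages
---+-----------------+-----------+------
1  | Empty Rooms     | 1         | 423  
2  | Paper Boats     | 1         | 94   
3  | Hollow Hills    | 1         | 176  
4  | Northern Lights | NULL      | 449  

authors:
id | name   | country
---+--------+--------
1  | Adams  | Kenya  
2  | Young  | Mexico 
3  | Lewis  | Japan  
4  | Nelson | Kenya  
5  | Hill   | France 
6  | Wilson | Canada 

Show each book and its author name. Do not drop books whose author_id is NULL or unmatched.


LEFT JOIN keeps every row from books (the left table); where author_id has no match in authors, the author columns become NULL. Walk through each book:
  - book 1 (Empty Rooms): author_id=1 -> matches Adams
  - book 2 (Paper Boats): author_id=1 -> matches Adams
  - book 3 (Hollow Hills): author_id=1 -> matches Adams
  - book 4 (Northern Lights): author_id=NULL, no match -> kept with NULL
All 4 rows appear; 1 has NULL author.

SQL:
SELECT a.title, b.name AS author
FROM books a
LEFT JOIN authors b ON a.author_id = b.id

Result:
title           | author
----------------+-------
Empty Rooms     | Adams 
Paper Boats     | Adams 
Hollow Hills    | Adams 
Northern Lights | NULL  


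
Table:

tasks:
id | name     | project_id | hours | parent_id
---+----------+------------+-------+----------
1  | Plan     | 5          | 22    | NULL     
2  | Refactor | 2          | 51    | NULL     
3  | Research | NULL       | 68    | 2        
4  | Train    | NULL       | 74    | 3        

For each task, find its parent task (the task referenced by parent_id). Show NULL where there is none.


This is a self-join: tasks is joined to a second copy of itself, matching each row's parent_id to another row's id. Use LEFT JOIN so rows with parent_id=NULL are kept.
  - task 1 (Plan): parent_id=NULL -> NULL
  - task 2 (Refactor): parent_id=NULL -> NULL
  - task 3 (Research): parent_id=2 -> Refactor
  - task 4 (Train): parent_id=3 -> Research

SQL:
SELECT a.name AS item, b.name AS parent
FROM tasks a
LEFT JOIN tasks b ON a.parent_id = b.id

Result:
item     | parent  
---------+---------
Plan     | NULL    
Refactor | NULL    
Research | Refactor
Train    | Research


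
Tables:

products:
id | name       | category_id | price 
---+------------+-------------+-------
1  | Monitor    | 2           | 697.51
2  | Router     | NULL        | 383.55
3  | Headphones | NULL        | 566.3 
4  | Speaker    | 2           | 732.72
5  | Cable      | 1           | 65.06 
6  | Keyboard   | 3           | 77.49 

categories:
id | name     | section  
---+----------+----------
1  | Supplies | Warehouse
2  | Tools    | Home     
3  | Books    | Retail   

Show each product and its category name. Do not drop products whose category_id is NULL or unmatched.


LEFT JOIN keeps every row from products (the left table); where category_id has no match in categories, the category columns become NULL. Walk through each product:
  - product 1 (Monitor): category_id=2 -> matches Tools
  - product 2 (Router): category_id=NULL, no match -> kept with NULL
  - product 3 (Headphones): category_id=NULL, no match -> kept with NULL
  - product 4 (Speaker): category_id=2 -> matches Tools
  - product 5 (Cable): category_id=1 -> matches Supplies
  - product 6 (Keyboard): category_id=3 -> matches Books
All 6 rows appear; 2 have NULL category.

SQL:
SELECT a.name, b.name AS category
FROM products a
LEFT JOIN categories b ON a.category_id = b.id

Result:
name       | category
-----------+---------
Monitor    | Tools   
Router     | NULL    
Headphones | NULL    
Speaker    | Tools   
Cable      | Supplies
Keyboard   | Books   


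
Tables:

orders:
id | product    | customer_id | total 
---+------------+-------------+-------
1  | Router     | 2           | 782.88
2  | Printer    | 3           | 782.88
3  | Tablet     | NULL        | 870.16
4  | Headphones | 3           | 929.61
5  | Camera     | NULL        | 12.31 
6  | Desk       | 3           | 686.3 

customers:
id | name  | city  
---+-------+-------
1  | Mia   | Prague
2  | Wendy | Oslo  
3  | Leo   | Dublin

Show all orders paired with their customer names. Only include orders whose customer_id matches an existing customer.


INNER JOIN keeps only orders rows whose customer_id matches an id in customers. Walk through each order:
  - order 1 (Router): customer_id=2 -> matches Wendy
  - order 2 (Printer): customer_id=3 -> matches Leo
  - order 3 (Tablet): customer_id=NULL, no match -> dropped
  - order 4 (Headphones): customer_id=3 -> matches Leo
  - order 5 (Camera): customer_id=NULL, no match -> dropped
  - order 6 (Desk): customer_id=3 -> matches Leo
So 2 of 6 rows are dropped.

SQL:
SELECT a.product, b.name AS customer
FROM orders a
INNER JOIN customers b ON a.customer_id = b.id

Result:
product    | customer
-----------+---------
Router     | Wendy   
Printer    | Leo     
Headphones | Leo     
Desk       | Leo     


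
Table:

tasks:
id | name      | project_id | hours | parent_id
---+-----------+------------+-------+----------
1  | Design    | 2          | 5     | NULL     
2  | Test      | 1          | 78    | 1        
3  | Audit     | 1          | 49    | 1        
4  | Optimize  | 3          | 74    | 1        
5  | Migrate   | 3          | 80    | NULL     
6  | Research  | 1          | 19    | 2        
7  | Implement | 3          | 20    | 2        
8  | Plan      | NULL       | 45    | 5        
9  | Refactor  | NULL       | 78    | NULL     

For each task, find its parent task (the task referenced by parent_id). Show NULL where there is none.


This is a self-join: tasks is joined to a second copy of itself, matching each row's parent_id to another row's id. Use LEFT JOIN so rows with parent_id=NULL are kept.
  - task 1 (Design): parent_id=NULL -> NULL
  - task 2 (Test): parent_id=1 -> Design
  - task 3 (Audit): parent_id=1 -> Design
  - task 4 (Optimize): parent_id=1 -> Design
  - task 5 (Migrate): parent_id=NULL -> NULL
  - task 6 (Research): parent_id=2 -> Test
  - task 7 (Implement): parent_id=2 -> Test
  - task 8 (Plan): parent_id=5 -> Migrate
  - task 9 (Refactor): parent_id=NULL -> NULL

SQL:
SELECT a.name AS item, b.name AS parent
FROM tasks a
LEFT JOIN tasks b ON a.parent_id = b.id

Result:
item      | parent 
----------+--------
Design    | NULL   
Test      | Design 
Audit     | Design 
Optimize  | Design 
Migrate   | NULL   
Research  | Test   
Implement | Test   
Plan      | Migrate
Refactor  | NULL   


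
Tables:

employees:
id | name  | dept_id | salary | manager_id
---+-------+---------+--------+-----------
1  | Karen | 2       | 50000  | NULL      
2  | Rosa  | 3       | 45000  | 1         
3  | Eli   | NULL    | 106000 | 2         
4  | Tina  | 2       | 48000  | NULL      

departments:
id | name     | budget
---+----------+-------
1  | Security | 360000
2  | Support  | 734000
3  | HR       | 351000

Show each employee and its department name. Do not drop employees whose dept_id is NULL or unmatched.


LEFT JOIN keeps every row from employees (the left table); where dept_id has no match in departments, the department columns become NULL. Walk through each employee:
  - employee 1 (Karen): dept_id=2 -> matches Support
  - employee 2 (Rosa): dept_id=3 -> matches HR
  - employee 3 (Eli): dept_id=NULL, no match -> kept with NULL
  - employee 4 (Tina): dept_id=2 -> matches Support
All 4 rows appear; 1 has NULL department.

SQL:
SELECT a.name, b.name AS department
FROM employees a
LEFT JOIN departments b ON a.dept_id = b.id

Result:
name  | department
------+-----------
Karen | Support   
Rosa  | HR        
Eli   | NULL      
Tina  | Support   


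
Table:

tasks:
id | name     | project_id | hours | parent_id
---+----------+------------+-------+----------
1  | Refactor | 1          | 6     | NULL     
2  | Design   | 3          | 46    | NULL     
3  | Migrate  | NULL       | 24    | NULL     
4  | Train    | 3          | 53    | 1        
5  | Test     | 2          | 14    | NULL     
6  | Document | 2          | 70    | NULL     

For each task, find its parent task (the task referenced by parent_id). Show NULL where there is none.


This is a self-join: tasks is joined to a second copy of itself, matching each row's parent_id to another row's id. Use LEFT JOIN so rows with parent_id=NULL are kept.
  - task 1 (Refactor): parent_id=NULL -> NULL
  - task 2 (Design): parent_id=NULL -> NULL
  - task 3 (Migrate): parent_id=NULL -> NULL
  - task 4 (Train): parent_id=1 -> Refactor
  - task 5 (Test): parent_id=NULL -> NULL
  - task 6 (Document): parent_id=NULL -> NULL

SQL:
SELECT a.name AS item, b.name AS parent
FROM tasks a
LEFT JOIN tasks b ON a.parent_id = b.id

Result:
item     | parent  
---------+---------
Refactor | NULL    
Design   | NULL    
Migrate  | NULL    
Train    | Refactor
Test     | NULL    
Document | NULL    


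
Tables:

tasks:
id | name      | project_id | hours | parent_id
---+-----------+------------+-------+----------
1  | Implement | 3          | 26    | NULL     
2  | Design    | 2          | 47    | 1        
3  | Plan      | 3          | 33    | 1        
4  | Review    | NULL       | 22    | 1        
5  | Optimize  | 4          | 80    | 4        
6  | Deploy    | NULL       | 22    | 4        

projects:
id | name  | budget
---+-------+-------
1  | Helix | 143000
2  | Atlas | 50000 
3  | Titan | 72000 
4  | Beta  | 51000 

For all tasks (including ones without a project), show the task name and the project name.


LEFT JOIN keeps every row from tasks (the left table); where project_id has no match in projects, the project columns become NULL. Walk through each task:
  - task 1 (Implement): project_id=3 -> matches Titan
  - task 2 (Design): project_id=2 -> matches Atlas
  - task 3 (Plan): project_id=3 -> matches Titan
  - task 4 (Review): project_id=NULL, no match -> kept with NULL
  - task 5 (Optimize): project_id=4 -> matches Beta
  - task 6 (Deploy): project_id=NULL, no match -> kept with NULL
All 6 rows appear; 2 have NULL project.

SQL:
SELECT a.name, b.name AS project
FROM tasks a
LEFT JOIN projects b ON a.project_id = b.id

Result:
name      | project
----------+--------
Implement | Titan  
Design    | Atlas  
Plan      | Titan  
Review    | NULL   
Optimize  | Beta   
Deploy    | NULL   


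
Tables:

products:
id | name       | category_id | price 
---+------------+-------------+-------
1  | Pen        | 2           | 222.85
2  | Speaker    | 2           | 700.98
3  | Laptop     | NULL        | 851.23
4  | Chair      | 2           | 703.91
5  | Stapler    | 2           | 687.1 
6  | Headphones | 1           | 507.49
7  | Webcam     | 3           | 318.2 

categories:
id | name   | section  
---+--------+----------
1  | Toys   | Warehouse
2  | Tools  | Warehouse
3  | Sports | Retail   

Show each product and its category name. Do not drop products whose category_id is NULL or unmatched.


LEFT JOIN keeps every row from products (the left table); where category_id has no match in categories, the category columns become NULL. Walk through each product:
  - product 1 (Pen): category_id=2 -> matches Tools
  - product 2 (Speaker): category_id=2 -> matches Tools
  - product 3 (Laptop): category_id=NULL, no match -> kept with NULL
  - product 4 (Chair): category_id=2 -> matches Tools
  - product 5 (Stapler): category_id=2 -> matches Tools
  - product 6 (Headphones): category_id=1 -> matches Toys
  - product 7 (Webcam): category_id=3 -> matches Sports
All 7 rows appear; 1 has NULL category.

SQL:
SELECT a.name, b.name AS category
FROM products a
LEFT JOIN categories b ON a.category_id = b.id

Result:
name       | category
-----------+---------
Pen        | Tools   
Speaker    | Tools   
Laptop     | NULL    
Chair      | Tools   
Stapler    | Tools   
Headphones | Toys    
Webcam     | Sports  


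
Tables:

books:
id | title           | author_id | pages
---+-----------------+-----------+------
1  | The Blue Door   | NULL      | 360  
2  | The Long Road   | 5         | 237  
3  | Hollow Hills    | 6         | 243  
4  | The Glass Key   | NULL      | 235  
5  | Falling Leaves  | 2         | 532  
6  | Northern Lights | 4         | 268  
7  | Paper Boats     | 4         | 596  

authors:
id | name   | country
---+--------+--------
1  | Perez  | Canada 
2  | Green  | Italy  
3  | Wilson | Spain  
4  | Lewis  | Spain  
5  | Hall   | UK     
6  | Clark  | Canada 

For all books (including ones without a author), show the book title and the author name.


LEFT JOIN keeps every row from books (the left table); where author_id has no match in authors, the author columns become NULL. Walk through each book:
  - book 1 (The Blue Door): author_id=NULL, no match -> kept with NULL
  - book 2 (The Long Road): author_id=5 -> matches Hall
  - book 3 (Hollow Hills): author_id=6 -> matches Clark
  - book 4 (The Glass Key): author_id=NULL, no match -> kept with NULL
  - book 5 (Falling Leaves): author_id=2 -> matches Green
  - book 6 (Northern Lights): author_id=4 -> matches Lewis
  - book 7 (Paper Boats): author_id=4 -> matches Lewis
All 7 rows appear; 2 have NULL author.

SQL:
SELECT a.title, b.name AS author
FROM books a
LEFT JOIN authors b ON a.author_id = b.id

Result:
title           | author
----------------+-------
The Blue Door   | NULL  
The Long Road   | Hall  
Hollow Hills    | Clark 
The Glass Key   | NULL  
Falling Leaves  | Green 
Northern Lights | Lewis 
Paper Boats     | Lewis 


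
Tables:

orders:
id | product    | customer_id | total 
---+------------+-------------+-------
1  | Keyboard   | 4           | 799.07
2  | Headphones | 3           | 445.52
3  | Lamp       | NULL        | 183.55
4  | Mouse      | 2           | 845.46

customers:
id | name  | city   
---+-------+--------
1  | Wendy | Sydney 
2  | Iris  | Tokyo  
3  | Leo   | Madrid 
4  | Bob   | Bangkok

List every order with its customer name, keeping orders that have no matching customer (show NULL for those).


LEFT JOIN keeps every row from orders (the left table); where customer_id has no match in customers, the customer columns become NULL. Walk through each order:
  - order 1 (Keyboard): customer_id=4 -> matches Bob
  - order 2 (Headphones): customer_id=3 -> matches Leo
  - order 3 (Lamp): customer_id=NULL, no match -> kept with NULL
  - order 4 (Mouse): customer_id=2 -> matches Iris
All 4 rows appear; 1 has NULL customer.

SQL:
SELECT a.product, b.name AS customer
FROM orders a
LEFT JOIN customers b ON a.customer_id = b.id

Result:
product    | customer
-----------+---------
Keyboard   | Bob     
Headphones | Leo     
Lamp       | NULL    
Mouse      | Iris    


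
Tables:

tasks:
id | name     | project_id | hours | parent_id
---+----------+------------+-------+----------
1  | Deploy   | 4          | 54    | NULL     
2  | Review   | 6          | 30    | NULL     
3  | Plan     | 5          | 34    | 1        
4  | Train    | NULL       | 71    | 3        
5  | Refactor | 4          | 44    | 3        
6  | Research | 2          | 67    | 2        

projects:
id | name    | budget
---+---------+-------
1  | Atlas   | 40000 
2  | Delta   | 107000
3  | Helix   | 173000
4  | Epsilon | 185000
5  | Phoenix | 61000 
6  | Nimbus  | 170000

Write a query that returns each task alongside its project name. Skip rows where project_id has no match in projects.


INNER JOIN keeps only tasks rows whose project_id matches an id in projects. Walk through each task:
  - task 1 (Deploy): project_id=4 -> matches Epsilon
  - task 2 (Review): project_id=6 -> matches Nimbus
  - task 3 (Plan): project_id=5 -> matches Phoenix
  - task 4 (Train): project_id=NULL, no match -> dropped
  - task 5 (Refactor): project_id=4 -> matches Epsilon
  - task 6 (Research): project_id=2 -> matches Delta
So 1 of 6 rows is dropped.

SQL:
SELECT a.name, b.name AS project
FROM tasks a
INNER JOIN projects b ON a.project_id = b.id

Result:
name     | project
---------+--------
Deploy   | Epsilon
Review   | Nimbus 
Plan     | Phoenix
Refactor | Epsilon
Research | Delta  


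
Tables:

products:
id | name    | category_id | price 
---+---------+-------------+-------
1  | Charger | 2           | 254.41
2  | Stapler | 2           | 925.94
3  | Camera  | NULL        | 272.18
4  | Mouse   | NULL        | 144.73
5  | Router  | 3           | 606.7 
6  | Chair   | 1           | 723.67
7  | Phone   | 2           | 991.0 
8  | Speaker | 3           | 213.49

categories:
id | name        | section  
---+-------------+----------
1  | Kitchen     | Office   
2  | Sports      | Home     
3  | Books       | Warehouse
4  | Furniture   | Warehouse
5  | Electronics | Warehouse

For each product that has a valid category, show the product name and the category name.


INNER JOIN keeps only products rows whose category_id matches an id in categories. Walk through each product:
  - product 1 (Charger): category_id=2 -> matches Sports
  - product 2 (Stapler): category_id=2 -> matches Sports
  - product 3 (Camera): category_id=NULL, no match -> dropped
  - product 4 (Mouse): category_id=NULL, no match -> dropped
  - product 5 (Router): category_id=3 -> matches Books
  - product 6 (Chair): category_id=1 -> matches Kitchen
  - product 7 (Phone): category_id=2 -> matches Sports
  - product 8 (Speaker): category_id=3 -> matches Books
So 2 of 8 rows are dropped.

SQL:
SELECT a.name, b.name AS category
FROM products a
INNER JOIN categories b ON a.category_id = b.id

Result:
name    | category
--------+---------
Charger | Sports  
Stapler | Sports  
Router  | Books   
Chair   | Kitchen 
Phone   | Sports  
Speaker | Books   


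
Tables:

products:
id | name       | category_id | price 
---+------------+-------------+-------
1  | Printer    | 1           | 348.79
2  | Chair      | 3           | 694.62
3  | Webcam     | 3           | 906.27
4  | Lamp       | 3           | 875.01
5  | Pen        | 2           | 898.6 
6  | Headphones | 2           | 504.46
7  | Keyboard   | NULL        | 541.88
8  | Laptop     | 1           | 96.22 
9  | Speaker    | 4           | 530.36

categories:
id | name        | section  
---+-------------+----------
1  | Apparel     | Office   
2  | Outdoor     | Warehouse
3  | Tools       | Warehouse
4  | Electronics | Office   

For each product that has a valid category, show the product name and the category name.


INNER JOIN keeps only products rows whose category_id matches an id in categories. Walk through each product:
  - product 1 (Printer): category_id=1 -> matches Apparel
  - product 2 (Chair): category_id=3 -> matches Tools
  - product 3 (Webcam): category_id=3 -> matches Tools
  - product 4 (Lamp): category_id=3 -> matches Tools
  - product 5 (Pen): category_id=2 -> matches Outdoor
  - product 6 (Headphones): category_id=2 -> matches Outdoor
  - product 7 (Keyboard): category_id=NULL, no match -> dropped
  - product 8 (Laptop): category_id=1 -> matches Apparel
  - product 9 (Speaker): category_id=4 -> matches Electronics
So 1 of 9 rows is dropped.

SQL:
SELECT a.name, b.name AS category
FROM products a
INNER JOIN categories b ON a.category_id = b.id

Result:
name       | category   
-----------+------------
Printer    | Apparel    
Chair      | Tools      
Webcam     | Tools      
Lamp       | Tools      
Pen        | Outdoor    
Headphones | Outdoor    
Laptop     | Apparel    
Speaker    | Electronics


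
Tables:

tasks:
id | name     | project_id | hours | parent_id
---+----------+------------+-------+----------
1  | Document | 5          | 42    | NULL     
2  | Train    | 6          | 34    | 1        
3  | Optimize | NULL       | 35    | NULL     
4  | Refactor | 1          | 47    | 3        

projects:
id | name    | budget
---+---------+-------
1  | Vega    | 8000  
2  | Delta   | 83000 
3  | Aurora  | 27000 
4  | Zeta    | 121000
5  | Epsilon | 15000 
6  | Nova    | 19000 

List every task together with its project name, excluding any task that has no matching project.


INNER JOIN keeps only tasks rows whose project_id matches an id in projects. Walk through each task:
  - task 1 (Document): project_id=5 -> matches Epsilon
  - task 2 (Train): project_id=6 -> matches Nova
  - task 3 (Optimize): project_id=NULL, no match -> dropped
  - task 4 (Refactor): project_id=1 -> matches Vega
So 1 of 4 rows is dropped.

SQL:
SELECT a.name, b.name AS project
FROM tasks a
INNER JOIN projects b ON a.project_id = b.id

Result:
name     | project
---------+--------
Document | Epsilon
Train    | Nova   
Refactor | Vega   


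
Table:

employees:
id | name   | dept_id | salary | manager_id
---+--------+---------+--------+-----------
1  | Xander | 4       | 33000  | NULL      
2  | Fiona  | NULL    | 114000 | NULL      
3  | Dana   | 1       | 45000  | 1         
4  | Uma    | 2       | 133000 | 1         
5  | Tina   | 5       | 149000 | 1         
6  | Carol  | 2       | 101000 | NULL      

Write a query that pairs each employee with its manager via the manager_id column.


This is a self-join: employees is joined to a second copy of itself, matching each row's manager_id to another row's id. Use LEFT JOIN so rows with manager_id=NULL are kept.
  - employee 1 (Xander): manager_id=NULL -> NULL
  - employee 2 (Fiona): manager_id=NULL -> NULL
  - employee 3 (Dana): manager_id=1 -> Xander
  - employee 4 (Uma): manager_id=1 -> Xander
  - employee 5 (Tina): manager_id=1 -> Xander
  - employee 6 (Carol): manager_id=NULL -> NULL

SQL:
SELECT a.name AS item, b.name AS manager
FROM employees a
LEFT JOIN employees b ON a.manager_id = b.id

Result:
item   | manager
-------+--------
Xander | NULL   
Fiona  | NULL   
Dana   | Xander 
Uma    | Xander 
Tina   | Xander 
Carol  | NULL   


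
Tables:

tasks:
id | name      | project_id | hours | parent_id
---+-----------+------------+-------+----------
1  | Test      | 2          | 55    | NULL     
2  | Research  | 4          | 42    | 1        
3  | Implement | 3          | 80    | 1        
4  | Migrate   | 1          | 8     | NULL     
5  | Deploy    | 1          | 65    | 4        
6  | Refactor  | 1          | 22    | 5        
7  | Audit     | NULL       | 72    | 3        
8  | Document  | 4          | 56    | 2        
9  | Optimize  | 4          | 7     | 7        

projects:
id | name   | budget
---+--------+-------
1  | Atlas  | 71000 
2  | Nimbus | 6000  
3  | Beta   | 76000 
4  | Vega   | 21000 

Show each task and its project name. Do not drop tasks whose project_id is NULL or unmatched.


LEFT JOIN keeps every row from tasks (the left table); where project_id has no match in projects, the project columns become NULL. Walk through each task:
  - task 1 (Test): project_id=2 -> matches Nimbus
  - task 2 (Research): project_id=4 -> matches Vega
  - task 3 (Implement): project_id=3 -> matches Beta
  - task 4 (Migrate): project_id=1 -> matches Atlas
  - task 5 (Deploy): project_id=1 -> matches Atlas
  - task 6 (Refactor): project_id=1 -> matches Atlas
  - task 7 (Audit): project_id=NULL, no match -> kept with NULL
  - task 8 (Document): project_id=4 -> matches Vega
  - task 9 (Optimize): project_id=4 -> matches Vega
All 9 rows appear; 1 has NULL project.

SQL:
SELECT a.name, b.name AS project
FROM tasks a
LEFT JOIN projects b ON a.project_id = b.id

Result:
name      | project
----------+--------
Test      | Nimbus 
Research  | Vega   
Implement | Beta   
Migrate   | Atlas  
Deploy    | Atlas  
Refactor  | Atlas  
Audit     | NULL   
Document  | Vega   
Optimize  | Vega   
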